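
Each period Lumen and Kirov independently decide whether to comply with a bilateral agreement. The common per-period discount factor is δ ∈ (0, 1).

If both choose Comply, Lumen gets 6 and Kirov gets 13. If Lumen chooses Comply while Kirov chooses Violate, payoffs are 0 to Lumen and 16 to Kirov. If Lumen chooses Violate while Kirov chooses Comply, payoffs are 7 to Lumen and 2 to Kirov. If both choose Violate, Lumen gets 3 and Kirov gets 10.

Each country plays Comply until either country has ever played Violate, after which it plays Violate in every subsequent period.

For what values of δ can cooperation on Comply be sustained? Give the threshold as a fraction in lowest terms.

For Lumen: deviation gain 7−6 = 1, per-period punishment loss 6−3 = 3. IC gives δ ≥ 1/4.
For Kirov: gain 3, loss 3 per period, so δ ≥ 3/6 = 1/2.
The tighter constraint is Kirov's, so cooperation needs δ ≥ 1/2.

1/2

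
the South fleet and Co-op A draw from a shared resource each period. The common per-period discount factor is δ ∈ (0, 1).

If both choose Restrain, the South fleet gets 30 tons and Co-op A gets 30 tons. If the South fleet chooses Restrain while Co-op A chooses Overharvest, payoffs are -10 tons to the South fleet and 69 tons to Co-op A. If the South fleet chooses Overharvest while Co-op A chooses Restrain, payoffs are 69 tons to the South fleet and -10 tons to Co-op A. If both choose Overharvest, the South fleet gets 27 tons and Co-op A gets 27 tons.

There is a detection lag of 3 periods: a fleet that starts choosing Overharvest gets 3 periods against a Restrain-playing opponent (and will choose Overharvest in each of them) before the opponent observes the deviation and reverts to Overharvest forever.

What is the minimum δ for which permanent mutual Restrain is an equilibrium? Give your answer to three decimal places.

The best deviation is to choose Overharvest for all 3 undetected periods, earning 69 each, then 27 forever once detected.
Deviation value: 69(1−δ^3)/(1−δ) + 27δ^3/(1−δ); cooperation value: 30/(1−δ).
IC: 30 ≥ 69(1−δ^3) + 27δ^3 = 69 − 42δ^3.
So δ^3 ≥ 39/42 = 13/14, giving δ ≥ (13/14)^(1/3) ≈ 0.976.

0.976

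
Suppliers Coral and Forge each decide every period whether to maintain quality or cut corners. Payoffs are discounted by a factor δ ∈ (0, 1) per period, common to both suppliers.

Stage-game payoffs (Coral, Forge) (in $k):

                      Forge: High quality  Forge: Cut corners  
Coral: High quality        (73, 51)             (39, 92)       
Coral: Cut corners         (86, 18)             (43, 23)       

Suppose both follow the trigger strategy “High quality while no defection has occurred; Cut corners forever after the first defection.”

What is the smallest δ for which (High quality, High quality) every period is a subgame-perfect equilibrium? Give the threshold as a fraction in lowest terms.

41/69

Coral: cooperation gives 73 each period; deviation gives 86 once then 43 forever.
  73/(1−δ) ≥ 86 + 43δ/(1−δ) ⇒ δ ≥ 13/43.
Forge: cooperation gives 51 each period; deviation gives 92 once then 23 forever.
  δ ≥ 41/69.
Both must hold, so the binding constraint is Forge's: δ ≥ 41/69.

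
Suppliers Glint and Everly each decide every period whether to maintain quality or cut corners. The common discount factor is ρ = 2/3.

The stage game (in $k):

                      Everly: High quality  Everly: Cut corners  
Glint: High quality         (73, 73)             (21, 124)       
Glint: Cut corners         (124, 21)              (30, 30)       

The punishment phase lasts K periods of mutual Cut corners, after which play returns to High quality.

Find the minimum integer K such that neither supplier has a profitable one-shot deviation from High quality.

IC: ρ(1−ρ^K)/(1−ρ) ≥ (124−73)/(73−30) = 51/43.
With ρ = 2/3: need 1 − ρ^K ≥ 51/43·(1−2/3)/(2/3), i.e. ρ^K ≤ 0.4070.
Since (2/3)^2 = 0.4444 and (2/3)^3 = 0.2963, the smallest such K is 3.

3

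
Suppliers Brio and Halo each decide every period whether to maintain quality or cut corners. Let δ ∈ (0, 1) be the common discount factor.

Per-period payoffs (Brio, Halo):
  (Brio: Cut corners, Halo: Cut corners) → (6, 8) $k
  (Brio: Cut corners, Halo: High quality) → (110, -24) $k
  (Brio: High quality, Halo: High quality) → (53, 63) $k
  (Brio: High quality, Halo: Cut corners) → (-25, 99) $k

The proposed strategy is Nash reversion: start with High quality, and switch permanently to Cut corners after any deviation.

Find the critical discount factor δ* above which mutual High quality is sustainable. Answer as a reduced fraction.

57/104

Brio: cooperation gives 53 each period; deviation gives 110 once then 6 forever.
  53/(1−δ) ≥ 110 + 6δ/(1−δ) ⇒ δ ≥ 57/104.
Halo: cooperation gives 63 each period; deviation gives 99 once then 8 forever.
  δ ≥ 36/91.
Both must hold, so the binding constraint is Brio's: δ ≥ 57/104.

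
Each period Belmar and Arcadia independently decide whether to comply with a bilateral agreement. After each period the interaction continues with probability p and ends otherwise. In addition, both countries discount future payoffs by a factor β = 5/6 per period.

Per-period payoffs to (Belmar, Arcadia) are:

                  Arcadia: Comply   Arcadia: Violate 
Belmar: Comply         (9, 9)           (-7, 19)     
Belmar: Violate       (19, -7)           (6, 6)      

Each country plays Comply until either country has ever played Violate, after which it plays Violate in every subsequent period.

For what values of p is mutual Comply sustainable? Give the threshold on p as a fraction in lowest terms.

Expected continuation weight on next period's payoff is β·p = 5/6·p, which plays the role of the discount factor.
Cooperation requires 5/6·p ≥ (19−9)/(19−6) = 10/13, hence p ≥ 12/13.

12/13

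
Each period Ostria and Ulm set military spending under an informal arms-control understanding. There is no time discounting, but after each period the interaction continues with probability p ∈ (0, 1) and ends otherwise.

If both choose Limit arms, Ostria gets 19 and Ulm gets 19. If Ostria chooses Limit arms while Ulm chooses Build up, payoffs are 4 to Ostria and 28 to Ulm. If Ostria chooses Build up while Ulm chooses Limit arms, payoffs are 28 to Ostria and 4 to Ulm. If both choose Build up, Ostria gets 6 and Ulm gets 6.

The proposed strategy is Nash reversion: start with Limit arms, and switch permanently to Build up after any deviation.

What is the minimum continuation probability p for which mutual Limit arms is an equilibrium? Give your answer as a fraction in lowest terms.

With no time discounting, the continuation probability p plays the role of the discount factor.
Grim-trigger IC: 19/(1−p) ≥ 28 + 6p/(1−p) ⇒ p ≥ (28−19)/(28−6) = 9/22.

9/22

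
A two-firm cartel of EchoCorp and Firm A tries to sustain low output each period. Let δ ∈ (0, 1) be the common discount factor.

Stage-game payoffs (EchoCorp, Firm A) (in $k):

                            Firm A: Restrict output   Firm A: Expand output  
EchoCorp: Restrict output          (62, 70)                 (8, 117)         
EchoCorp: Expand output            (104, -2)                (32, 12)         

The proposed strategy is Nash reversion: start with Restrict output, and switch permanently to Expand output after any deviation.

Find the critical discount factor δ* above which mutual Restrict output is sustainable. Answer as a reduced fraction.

For EchoCorp: deviation gain 104−62 = 42, per-period punishment loss 62−32 = 30. IC gives δ ≥ 42/72 = 7/12.
For Firm A: gain 47, loss 58 per period, so δ ≥ 47/105.
The tighter constraint is EchoCorp's, so cooperation needs δ ≥ 7/12.

7/12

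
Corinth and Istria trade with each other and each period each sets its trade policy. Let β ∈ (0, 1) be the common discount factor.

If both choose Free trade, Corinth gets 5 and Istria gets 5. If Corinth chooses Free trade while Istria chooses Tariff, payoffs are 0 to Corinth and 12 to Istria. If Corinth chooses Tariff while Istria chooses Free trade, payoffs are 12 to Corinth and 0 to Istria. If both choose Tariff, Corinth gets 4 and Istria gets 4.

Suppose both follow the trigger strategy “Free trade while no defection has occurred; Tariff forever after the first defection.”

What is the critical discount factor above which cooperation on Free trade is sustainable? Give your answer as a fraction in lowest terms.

Cooperation forever yields 5 each period: 5/(1−β).
Deviating yields 12 once, then 4 forever: 12 + 4β/(1−β).
No profitable deviation requires 5/(1−β) ≥ 12 + 4β/(1−β).
Multiplying by (1−β): 5 ≥ 12(1−β) + 4β = 12 − 8β.
So 8β ≥ 7, i.e. β ≥ 7/8.

7/8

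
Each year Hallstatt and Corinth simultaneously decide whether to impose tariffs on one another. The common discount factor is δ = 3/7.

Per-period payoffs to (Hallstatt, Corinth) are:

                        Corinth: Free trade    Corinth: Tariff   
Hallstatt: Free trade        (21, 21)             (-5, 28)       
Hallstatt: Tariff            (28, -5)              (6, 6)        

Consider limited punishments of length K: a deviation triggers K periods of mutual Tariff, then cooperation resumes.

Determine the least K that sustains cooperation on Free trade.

2

No profitable deviation requires (21−6)(δ+…+δ^K) ≥ 28−21, i.e. δ+…+δ^K ≥ 7/15 ≈ 0.4667.
With δ = 3/7, the partial sums are K=1: 0.4286, K=2: 0.6122.
K = 2 is the first length at which the sum reaches 0.4667.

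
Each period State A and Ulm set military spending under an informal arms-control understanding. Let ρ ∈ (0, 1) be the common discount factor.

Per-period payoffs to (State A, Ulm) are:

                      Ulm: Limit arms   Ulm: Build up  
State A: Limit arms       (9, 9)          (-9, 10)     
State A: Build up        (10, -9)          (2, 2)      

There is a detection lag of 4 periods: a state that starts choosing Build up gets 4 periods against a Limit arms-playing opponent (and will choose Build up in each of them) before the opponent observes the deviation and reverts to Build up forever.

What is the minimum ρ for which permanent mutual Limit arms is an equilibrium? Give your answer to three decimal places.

0.595

Deviating for the 4 undetected periods gains 10−9 = 1 per period over cooperation, then loses 9−2 = 7 per period forever once punishment starts.
Gain: 1(1 + ρ + … + ρ^3); loss: 7·ρ^4/(1−ρ).
No profitable deviation ⇔ 1(1−ρ^4) ≤ 7·ρ^4, i.e. ρ^4 ≥ 1/(1+7) = 1/8.
Hence ρ ≥ (1/8)^(1/4) ≈ 0.595.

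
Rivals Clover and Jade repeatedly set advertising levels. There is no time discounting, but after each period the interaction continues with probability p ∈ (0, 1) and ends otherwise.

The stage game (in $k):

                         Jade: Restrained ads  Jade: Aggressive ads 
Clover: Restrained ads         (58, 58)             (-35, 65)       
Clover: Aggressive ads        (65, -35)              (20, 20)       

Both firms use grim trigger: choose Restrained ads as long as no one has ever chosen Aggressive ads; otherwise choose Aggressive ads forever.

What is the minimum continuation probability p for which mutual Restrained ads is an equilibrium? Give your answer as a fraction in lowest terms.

Expected cooperation value is 58 + p·58 + p²·58 + … = 58/(1−p); deviation gives 65 + p·20/(1−p).
58 ≥ 65(1−p) + 20p ⇒ 45p ≥ 7 ⇒ p ≥ 7/45.

7/45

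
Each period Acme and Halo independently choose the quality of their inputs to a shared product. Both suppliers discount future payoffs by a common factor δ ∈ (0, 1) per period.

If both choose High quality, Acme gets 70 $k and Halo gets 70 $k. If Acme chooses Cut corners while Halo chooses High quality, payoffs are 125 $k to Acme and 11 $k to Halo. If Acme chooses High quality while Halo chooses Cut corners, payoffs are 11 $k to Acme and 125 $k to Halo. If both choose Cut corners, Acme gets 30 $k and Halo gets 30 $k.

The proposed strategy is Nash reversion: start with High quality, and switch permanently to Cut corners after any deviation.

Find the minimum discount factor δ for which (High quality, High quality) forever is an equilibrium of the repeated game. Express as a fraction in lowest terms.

11/19

Under grim trigger the critical discount factor is (T−C)/(T−P) with T = 125, C = 70, P = 30.
δ* = (125−70)/(125−30) = 55/95 = 11/19.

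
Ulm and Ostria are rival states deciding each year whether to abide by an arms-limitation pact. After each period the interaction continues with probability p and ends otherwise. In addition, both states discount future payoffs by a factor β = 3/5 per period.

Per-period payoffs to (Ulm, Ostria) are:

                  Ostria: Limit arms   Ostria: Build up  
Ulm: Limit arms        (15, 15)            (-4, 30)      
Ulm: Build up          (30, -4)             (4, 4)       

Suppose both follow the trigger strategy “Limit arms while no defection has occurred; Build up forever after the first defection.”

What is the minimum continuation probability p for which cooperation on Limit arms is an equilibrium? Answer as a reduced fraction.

25/26

With continuation probability p and discount β, the effective per-period discount factor is βp.
Grim-trigger IC: βp ≥ (30−15)/(30−4) = 15/26.
So p ≥ (15/26)/(3/5) = 25/26.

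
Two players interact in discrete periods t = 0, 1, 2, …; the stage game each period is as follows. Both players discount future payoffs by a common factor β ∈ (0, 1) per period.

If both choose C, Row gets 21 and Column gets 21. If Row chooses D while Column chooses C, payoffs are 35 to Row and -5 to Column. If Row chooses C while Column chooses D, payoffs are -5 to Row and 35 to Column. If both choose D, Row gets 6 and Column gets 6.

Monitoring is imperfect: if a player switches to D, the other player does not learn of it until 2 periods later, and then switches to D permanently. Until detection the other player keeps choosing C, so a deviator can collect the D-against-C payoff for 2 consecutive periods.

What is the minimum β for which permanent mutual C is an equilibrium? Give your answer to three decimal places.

0.695

A deviator earns 35 for 2 periods, then 6 forever; cooperating earns 21 forever. Multiplying the IC by (1−β):
21 ≥ 35(1−β^2) + 6β^2, so 29·β^2 ≥ 14 and β^2 ≥ 14/29.
β ≥ (14/29)^(1/2) ≈ 0.695.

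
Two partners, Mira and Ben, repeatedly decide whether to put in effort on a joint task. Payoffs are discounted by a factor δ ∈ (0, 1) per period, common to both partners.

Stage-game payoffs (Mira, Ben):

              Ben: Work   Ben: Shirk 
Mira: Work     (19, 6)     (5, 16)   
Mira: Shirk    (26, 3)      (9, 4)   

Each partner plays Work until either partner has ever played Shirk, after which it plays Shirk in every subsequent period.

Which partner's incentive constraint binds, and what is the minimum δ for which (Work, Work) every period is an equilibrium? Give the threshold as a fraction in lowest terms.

Mira: cooperation gives 19 each period; deviation gives 26 once then 9 forever.
  19/(1−δ) ≥ 26 + 9δ/(1−δ) ⇒ δ ≥ 7/17.
Ben: cooperation gives 6 each period; deviation gives 16 once then 4 forever.
  δ ≥ 10/12 = 5/6.
Both must hold, so the binding constraint is Ben's: δ ≥ 5/6.

Ben; δ ≥ 5/6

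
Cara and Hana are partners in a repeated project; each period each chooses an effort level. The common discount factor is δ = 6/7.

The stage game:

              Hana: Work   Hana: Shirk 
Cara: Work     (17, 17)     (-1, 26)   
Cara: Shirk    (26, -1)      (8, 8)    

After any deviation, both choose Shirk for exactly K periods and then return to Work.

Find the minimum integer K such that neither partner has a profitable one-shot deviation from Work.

No profitable deviation requires (17−8)(δ+…+δ^K) ≥ 26−17, i.e. δ+…+δ^K ≥ 1 ≈ 1.0000.
With δ = 6/7, the partial sums are K=1: 0.8571, K=2: 1.5918.
K = 2 is the first length at which the sum reaches 1.0000.

2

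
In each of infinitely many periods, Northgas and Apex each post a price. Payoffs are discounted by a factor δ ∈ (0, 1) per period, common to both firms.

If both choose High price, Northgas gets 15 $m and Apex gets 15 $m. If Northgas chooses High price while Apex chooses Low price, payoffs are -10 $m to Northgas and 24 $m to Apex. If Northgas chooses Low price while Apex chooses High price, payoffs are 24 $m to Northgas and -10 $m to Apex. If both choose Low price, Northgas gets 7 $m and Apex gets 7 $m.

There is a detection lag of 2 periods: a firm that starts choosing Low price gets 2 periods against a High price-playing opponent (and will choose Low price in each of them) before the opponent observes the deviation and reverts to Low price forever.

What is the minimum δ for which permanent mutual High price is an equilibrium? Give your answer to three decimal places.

Deviating for the 2 undetected periods gains 24−15 = 9 per period over cooperation, then loses 15−7 = 8 per period forever once punishment starts.
Gain: 9(1 + δ + … + δ^1); loss: 8·δ^2/(1−δ).
No profitable deviation ⇔ 9(1−δ^2) ≤ 8·δ^2, i.e. δ^2 ≥ 9/(9+8) = 9/17.
Hence δ ≥ (9/17)^(1/2) ≈ 0.728.

0.728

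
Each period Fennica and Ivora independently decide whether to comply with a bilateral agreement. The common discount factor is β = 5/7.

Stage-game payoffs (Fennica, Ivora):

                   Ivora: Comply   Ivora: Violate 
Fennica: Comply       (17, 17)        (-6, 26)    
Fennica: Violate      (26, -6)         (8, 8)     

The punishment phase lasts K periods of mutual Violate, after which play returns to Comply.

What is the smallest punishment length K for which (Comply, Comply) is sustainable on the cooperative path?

2

IC: β(1−β^K)/(1−β) ≥ (26−17)/(17−8) = 1.
With β = 5/7: need 1 − β^K ≥ 1·(1−5/7)/(5/7), i.e. β^K ≤ 0.6000.
Since (5/7)^1 = 0.7143 and (5/7)^2 = 0.5102, the smallest such K is 2.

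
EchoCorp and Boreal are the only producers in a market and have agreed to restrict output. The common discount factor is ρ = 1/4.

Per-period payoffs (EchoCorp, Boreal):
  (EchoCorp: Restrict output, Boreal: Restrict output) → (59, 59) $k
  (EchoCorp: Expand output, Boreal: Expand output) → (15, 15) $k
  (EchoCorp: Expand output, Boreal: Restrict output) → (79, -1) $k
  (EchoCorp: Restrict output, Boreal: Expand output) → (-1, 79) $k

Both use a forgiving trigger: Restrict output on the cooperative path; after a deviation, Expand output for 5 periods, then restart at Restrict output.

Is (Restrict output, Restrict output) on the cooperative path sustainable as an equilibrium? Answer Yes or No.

No

IC: ρ+…+ρ^5 ≥ (79−59)/(59−15) = 5/11.
At ρ = 1/4: partial sum = 0.3330 < 0.4545. Cooperation not sustainable.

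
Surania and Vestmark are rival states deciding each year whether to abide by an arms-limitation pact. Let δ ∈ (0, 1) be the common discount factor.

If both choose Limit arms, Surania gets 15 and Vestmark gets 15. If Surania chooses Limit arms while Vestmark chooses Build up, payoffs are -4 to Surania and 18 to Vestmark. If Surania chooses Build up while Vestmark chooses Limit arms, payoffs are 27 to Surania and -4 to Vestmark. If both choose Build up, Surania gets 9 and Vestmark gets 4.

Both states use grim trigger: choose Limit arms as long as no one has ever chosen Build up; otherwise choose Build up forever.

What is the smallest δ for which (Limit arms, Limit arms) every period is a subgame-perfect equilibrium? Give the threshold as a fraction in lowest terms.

Surania's threshold: (27−15)/(27−9) = 2/3.
Vestmark's threshold: (18−15)/(18−4) = 3/14.
2/3 > 3/14, so Surania binds and δ* = 2/3.

2/3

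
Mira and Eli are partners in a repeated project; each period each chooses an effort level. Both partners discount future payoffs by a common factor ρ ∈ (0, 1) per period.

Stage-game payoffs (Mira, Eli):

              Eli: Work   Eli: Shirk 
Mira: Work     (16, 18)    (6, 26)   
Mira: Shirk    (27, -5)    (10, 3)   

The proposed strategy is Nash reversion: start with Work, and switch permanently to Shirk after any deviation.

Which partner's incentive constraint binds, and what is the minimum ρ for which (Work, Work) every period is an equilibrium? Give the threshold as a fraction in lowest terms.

Mira; ρ ≥ 11/17

For Mira: deviation gain 27−16 = 11, per-period punishment loss 16−10 = 6. IC gives ρ ≥ 11/17.
For Eli: gain 8, loss 15 per period, so ρ ≥ 8/23.
The tighter constraint is Mira's, so cooperation needs ρ ≥ 11/17.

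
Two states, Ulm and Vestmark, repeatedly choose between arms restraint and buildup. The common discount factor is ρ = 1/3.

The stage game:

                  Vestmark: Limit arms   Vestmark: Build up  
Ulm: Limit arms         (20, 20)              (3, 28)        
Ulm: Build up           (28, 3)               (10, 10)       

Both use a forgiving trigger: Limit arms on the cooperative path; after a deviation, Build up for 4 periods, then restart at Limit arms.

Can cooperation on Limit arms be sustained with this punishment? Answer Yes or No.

No

IC: ρ+…+ρ^4 ≥ (28−20)/(20−10) = 4/5.
At ρ = 1/3: partial sum = 0.4938 < 0.8000. Cooperation not sustainable.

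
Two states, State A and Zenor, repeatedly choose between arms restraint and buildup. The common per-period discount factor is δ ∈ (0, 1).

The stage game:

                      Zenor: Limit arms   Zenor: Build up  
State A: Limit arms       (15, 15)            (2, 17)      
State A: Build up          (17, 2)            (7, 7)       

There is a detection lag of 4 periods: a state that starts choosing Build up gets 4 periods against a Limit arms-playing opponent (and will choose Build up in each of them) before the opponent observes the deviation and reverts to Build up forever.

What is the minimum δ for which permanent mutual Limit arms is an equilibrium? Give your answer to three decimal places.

Deviating for the 4 undetected periods gains 17−15 = 2 per period over cooperation, then loses 15−7 = 8 per period forever once punishment starts.
Gain: 2(1 + δ + … + δ^3); loss: 8·δ^4/(1−δ).
No profitable deviation ⇔ 2(1−δ^4) ≤ 8·δ^4, i.e. δ^4 ≥ 2/(2+8) = 1/5.
Hence δ ≥ (1/5)^(1/4) ≈ 0.669.

0.669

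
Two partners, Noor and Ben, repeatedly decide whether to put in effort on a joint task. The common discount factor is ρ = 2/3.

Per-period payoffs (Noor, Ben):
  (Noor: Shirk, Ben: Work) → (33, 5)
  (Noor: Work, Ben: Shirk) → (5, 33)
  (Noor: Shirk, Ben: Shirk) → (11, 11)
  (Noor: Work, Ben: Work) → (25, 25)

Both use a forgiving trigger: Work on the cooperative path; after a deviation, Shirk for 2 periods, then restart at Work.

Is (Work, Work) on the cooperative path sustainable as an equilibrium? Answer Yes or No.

Yes

A one-shot deviation gives 33 now, then 11 for 2 periods, then back to 25.
Gain from deviating: (33−25) today; loss: (25−11) in each of the next 2 periods.
No-deviation condition: (25−11)(ρ+…+ρ^2) ≥ 33−25, i.e. ρ+…+ρ^2 ≥ 4/7.
At ρ = 2/3: ρ+…+ρ^2 = 1.1111 ≥ 0.5714.
So cooperation is sustainable.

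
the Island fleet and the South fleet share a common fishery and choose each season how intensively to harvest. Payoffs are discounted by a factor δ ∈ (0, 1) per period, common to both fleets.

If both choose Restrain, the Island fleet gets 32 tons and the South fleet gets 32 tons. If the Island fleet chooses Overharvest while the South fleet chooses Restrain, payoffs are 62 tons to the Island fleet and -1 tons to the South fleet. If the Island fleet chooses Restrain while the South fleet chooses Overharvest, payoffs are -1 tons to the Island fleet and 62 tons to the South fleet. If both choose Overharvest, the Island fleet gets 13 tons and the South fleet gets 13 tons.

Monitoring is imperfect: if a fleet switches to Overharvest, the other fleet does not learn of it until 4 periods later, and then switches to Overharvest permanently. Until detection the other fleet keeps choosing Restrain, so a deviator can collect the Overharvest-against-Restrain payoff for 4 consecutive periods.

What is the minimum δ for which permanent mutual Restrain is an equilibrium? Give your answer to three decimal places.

0.885

A deviator earns 62 for 4 periods, then 13 forever; cooperating earns 32 forever. Multiplying the IC by (1−δ):
32 ≥ 62(1−δ^4) + 13δ^4, so 49·δ^4 ≥ 30 and δ^4 ≥ 30/49.
δ ≥ (30/49)^(1/4) ≈ 0.885.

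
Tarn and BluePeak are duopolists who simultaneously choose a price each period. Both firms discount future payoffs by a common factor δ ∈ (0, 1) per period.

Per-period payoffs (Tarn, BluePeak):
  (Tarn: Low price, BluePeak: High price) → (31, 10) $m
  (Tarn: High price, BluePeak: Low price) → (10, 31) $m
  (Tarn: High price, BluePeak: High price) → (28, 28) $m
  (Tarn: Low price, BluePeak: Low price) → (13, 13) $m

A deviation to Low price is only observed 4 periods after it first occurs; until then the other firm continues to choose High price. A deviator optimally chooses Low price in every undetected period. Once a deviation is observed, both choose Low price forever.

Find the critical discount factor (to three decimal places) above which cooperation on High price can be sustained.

0.639

A deviator earns 31 for 4 periods, then 13 forever; cooperating earns 28 forever. Multiplying the IC by (1−δ):
28 ≥ 31(1−δ^4) + 13δ^4, so 18·δ^4 ≥ 3 and δ^4 ≥ 1/6.
δ ≥ (1/6)^(1/4) ≈ 0.639.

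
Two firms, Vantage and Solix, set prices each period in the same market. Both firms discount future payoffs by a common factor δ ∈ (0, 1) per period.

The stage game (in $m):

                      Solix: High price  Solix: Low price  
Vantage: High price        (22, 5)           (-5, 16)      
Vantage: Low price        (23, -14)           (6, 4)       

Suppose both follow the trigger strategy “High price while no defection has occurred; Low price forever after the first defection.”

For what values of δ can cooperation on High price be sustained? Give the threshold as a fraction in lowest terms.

11/12

For Vantage: deviation gain 23−22 = 1, per-period punishment loss 22−6 = 16. IC gives δ ≥ 1/17.
For Solix: gain 11, loss 1 per period, so δ ≥ 11/12.
The tighter constraint is Solix's, so cooperation needs δ ≥ 11/12.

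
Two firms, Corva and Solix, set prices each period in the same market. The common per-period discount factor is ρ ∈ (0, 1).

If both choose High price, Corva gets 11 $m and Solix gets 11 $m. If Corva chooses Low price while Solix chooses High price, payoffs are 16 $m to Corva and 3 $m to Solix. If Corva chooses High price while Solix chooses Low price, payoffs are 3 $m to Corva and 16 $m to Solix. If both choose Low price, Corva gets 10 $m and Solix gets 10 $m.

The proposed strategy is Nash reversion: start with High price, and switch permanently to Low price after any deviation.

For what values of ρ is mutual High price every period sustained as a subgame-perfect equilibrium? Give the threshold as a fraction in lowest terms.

5/6

11/(1−ρ) ≥ 16 + 10ρ/(1−ρ)
11 ≥ 16 − 6ρ
ρ ≥ 5/6.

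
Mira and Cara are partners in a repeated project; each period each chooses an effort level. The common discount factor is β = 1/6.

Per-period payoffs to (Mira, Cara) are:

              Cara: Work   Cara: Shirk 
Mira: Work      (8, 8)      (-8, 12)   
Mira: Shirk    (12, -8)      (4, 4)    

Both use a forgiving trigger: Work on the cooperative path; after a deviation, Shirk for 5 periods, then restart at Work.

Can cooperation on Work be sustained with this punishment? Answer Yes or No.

No

IC: β+…+β^5 ≥ (12−8)/(8−4) = 1.
At β = 1/6: partial sum = 0.2000 < 1.0000. Cooperation not sustainable.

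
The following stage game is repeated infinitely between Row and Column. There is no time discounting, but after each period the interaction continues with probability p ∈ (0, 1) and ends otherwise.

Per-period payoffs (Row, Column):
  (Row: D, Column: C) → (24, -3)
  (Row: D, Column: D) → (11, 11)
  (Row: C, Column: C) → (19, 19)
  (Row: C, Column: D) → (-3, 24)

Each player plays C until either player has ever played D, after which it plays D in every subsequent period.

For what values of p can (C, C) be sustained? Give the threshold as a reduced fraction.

Expected cooperation value is 19 + p·19 + p²·19 + … = 19/(1−p); deviation gives 24 + p·11/(1−p).
19 ≥ 24(1−p) + 11p ⇒ 13p ≥ 5 ⇒ p ≥ 5/13.

5/13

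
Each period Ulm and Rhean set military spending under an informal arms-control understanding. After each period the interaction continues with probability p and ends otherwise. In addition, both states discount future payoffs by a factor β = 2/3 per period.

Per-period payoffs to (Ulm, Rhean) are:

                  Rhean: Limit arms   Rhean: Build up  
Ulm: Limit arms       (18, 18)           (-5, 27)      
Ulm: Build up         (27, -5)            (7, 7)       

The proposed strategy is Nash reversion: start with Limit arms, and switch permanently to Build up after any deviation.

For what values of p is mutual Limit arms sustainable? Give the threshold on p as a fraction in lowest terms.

Expected continuation weight on next period's payoff is β·p = 2/3·p, which plays the role of the discount factor.
Cooperation requires 2/3·p ≥ (27−18)/(27−7) = 9/20, hence p ≥ 27/40.

27/40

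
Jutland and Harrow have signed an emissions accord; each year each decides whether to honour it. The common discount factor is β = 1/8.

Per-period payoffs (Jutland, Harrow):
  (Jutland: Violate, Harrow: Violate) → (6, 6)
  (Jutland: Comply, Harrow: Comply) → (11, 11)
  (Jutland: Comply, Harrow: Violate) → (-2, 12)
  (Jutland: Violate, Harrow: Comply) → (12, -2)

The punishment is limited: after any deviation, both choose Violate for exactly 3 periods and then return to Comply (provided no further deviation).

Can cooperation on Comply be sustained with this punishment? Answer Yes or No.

No

A one-shot deviation gives 12 now, then 6 for 3 periods, then back to 11.
Gain from deviating: (12−11) today; loss: (11−6) in each of the next 3 periods.
No-deviation condition: (11−6)(β+…+β^3) ≥ 12−11, i.e. β+…+β^3 ≥ 1/5.
At β = 1/8: β+…+β^3 = 0.1426 < 0.2000.
So cooperation is not sustainable.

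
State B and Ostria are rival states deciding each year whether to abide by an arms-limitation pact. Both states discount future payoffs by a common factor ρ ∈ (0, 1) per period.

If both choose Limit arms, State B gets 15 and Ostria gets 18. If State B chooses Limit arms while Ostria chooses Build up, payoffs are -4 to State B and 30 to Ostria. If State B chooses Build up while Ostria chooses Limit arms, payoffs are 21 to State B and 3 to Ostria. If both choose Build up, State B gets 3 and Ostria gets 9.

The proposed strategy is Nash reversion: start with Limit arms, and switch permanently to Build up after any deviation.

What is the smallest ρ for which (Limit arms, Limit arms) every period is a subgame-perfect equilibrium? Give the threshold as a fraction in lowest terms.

4/7

State B's threshold: (21−15)/(21−3) = 1/3.
Ostria's threshold: (30−18)/(30−9) = 4/7.
1/3 < 4/7, so Ostria binds and ρ* = 4/7.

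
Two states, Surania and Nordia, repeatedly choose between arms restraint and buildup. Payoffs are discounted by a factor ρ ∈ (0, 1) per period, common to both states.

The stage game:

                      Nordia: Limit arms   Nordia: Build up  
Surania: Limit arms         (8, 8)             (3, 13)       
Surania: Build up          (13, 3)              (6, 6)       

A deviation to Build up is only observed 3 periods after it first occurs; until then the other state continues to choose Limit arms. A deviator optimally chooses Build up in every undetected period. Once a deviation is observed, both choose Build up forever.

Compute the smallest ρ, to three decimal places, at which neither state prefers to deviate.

0.894

A deviator earns 13 for 3 periods, then 6 forever; cooperating earns 8 forever. Multiplying the IC by (1−ρ):
8 ≥ 13(1−ρ^3) + 6ρ^3, so 7·ρ^3 ≥ 5 and ρ^3 ≥ 5/7.
ρ ≥ (5/7)^(1/3) ≈ 0.894.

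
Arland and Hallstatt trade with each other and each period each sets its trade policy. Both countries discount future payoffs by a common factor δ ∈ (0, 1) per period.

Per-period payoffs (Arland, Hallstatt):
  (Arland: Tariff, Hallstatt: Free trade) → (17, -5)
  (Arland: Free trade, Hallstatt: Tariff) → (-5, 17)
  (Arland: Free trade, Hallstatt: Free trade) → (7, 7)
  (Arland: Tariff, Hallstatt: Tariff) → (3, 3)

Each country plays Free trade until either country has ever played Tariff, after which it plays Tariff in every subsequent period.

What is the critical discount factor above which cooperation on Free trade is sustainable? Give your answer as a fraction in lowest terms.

One-period gain from deviating is 17 − 7 = 10. The loss is 7 − 3 = 4 in every subsequent period, with present value 4·δ/(1−δ).
Deviation is unprofitable when 4·δ/(1−δ) ≥ 10, i.e. δ/(1−δ) ≥ 5/2.
Equivalently δ ≥ 10/(10+4) = 5/7.

5/7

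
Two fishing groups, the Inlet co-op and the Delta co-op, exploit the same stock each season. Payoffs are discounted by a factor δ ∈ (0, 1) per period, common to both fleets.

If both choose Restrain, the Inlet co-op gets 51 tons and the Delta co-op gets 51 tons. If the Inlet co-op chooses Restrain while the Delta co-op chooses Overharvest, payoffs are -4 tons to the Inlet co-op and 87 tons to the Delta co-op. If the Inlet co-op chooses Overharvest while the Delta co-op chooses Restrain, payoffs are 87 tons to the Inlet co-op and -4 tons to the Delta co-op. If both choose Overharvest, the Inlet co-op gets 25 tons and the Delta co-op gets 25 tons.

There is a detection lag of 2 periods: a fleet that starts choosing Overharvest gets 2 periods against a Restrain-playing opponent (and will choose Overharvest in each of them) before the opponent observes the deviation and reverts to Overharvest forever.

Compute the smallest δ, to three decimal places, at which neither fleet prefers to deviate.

0.762

Deviating for the 2 undetected periods gains 87−51 = 36 per period over cooperation, then loses 51−25 = 26 per period forever once punishment starts.
Gain: 36(1 + δ + … + δ^1); loss: 26·δ^2/(1−δ).
No profitable deviation ⇔ 36(1−δ^2) ≤ 26·δ^2, i.e. δ^2 ≥ 36/(36+26) = 18/31.
Hence δ ≥ (18/31)^(1/2) ≈ 0.762.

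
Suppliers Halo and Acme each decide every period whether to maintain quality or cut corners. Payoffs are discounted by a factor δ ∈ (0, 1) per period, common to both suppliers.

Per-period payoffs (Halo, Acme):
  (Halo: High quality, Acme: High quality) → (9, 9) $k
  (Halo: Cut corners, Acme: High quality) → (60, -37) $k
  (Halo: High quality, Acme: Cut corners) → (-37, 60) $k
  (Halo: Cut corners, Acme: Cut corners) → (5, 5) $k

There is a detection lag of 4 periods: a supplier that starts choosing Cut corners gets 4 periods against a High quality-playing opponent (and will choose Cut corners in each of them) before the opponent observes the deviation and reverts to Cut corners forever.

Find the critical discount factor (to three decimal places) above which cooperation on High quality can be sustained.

0.981

Deviating for the 4 undetected periods gains 60−9 = 51 per period over cooperation, then loses 9−5 = 4 per period forever once punishment starts.
Gain: 51(1 + δ + … + δ^3); loss: 4·δ^4/(1−δ).
No profitable deviation ⇔ 51(1−δ^4) ≤ 4·δ^4, i.e. δ^4 ≥ 51/(51+4) = 51/55.
Hence δ ≥ (51/55)^(1/4) ≈ 0.981.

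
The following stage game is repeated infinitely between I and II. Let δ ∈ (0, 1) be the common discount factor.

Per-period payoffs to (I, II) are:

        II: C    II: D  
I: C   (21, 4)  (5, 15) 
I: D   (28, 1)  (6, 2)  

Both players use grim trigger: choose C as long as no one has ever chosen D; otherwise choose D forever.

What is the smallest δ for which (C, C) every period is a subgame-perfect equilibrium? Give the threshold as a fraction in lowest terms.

I: cooperation gives 21 each period; deviation gives 28 once then 6 forever.
  21/(1−δ) ≥ 28 + 6δ/(1−δ) ⇒ δ ≥ 7/22.
II: cooperation gives 4 each period; deviation gives 15 once then 2 forever.
  δ ≥ 11/13.
Both must hold, so the binding constraint is II's: δ ≥ 11/13.

11/13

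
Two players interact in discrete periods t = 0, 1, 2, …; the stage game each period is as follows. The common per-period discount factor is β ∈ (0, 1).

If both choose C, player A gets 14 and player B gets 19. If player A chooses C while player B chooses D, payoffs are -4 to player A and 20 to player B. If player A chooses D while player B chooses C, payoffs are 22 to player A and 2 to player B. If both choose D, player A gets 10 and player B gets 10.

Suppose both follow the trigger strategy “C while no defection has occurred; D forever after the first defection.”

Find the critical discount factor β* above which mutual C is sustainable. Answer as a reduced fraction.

player A's threshold: (22−14)/(22−10) = 2/3.
player B's threshold: (20−19)/(20−10) = 1/10.
2/3 > 1/10, so player A binds and β* = 2/3.

2/3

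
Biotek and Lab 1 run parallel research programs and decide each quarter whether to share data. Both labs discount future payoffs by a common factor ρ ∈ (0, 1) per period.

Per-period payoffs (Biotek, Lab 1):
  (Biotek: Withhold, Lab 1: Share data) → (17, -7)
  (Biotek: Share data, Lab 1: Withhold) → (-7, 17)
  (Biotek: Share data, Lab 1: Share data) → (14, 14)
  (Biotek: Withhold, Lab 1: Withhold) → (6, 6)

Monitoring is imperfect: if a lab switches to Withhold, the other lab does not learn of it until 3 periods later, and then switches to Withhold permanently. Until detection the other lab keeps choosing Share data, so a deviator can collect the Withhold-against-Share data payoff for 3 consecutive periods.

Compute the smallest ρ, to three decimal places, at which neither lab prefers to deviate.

The best deviation is to choose Withhold for all 3 undetected periods, earning 17 each, then 6 forever once detected.
Deviation value: 17(1−ρ^3)/(1−ρ) + 6ρ^3/(1−ρ); cooperation value: 14/(1−ρ).
IC: 14 ≥ 17(1−ρ^3) + 6ρ^3 = 17 − 11ρ^3.
So ρ^3 ≥ 3/11, giving ρ ≥ (3/11)^(1/3) ≈ 0.648.

0.648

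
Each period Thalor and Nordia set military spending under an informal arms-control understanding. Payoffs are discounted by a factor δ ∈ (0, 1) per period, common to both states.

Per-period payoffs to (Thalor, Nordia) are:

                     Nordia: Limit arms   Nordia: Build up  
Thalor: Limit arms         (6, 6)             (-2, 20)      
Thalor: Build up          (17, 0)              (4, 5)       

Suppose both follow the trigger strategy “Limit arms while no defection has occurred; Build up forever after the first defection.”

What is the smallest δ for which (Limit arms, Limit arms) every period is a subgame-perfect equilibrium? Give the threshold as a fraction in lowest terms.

14/15

Thalor's threshold: (17−6)/(17−4) = 11/13.
Nordia's threshold: (20−6)/(20−5) = 14/15.
11/13 < 14/15, so Nordia binds and δ* = 14/15.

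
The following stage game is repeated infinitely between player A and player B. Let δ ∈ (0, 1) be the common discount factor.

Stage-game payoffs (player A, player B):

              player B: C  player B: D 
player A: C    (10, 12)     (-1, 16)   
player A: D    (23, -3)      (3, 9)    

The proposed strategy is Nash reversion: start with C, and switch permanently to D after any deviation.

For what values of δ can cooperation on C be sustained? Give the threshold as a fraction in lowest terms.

13/20

player A's threshold: (23−10)/(23−3) = 13/20.
player B's threshold: (16−12)/(16−9) = 4/7.
13/20 > 4/7, so player A binds and δ* = 13/20.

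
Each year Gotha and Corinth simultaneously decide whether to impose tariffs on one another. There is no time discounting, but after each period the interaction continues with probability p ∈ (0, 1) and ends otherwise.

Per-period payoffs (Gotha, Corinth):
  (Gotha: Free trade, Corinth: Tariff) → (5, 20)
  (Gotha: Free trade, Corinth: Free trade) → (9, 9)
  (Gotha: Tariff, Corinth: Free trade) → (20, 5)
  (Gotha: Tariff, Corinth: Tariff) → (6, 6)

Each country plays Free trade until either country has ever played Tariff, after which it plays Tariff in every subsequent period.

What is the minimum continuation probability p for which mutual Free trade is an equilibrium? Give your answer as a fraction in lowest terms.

With no time discounting, the continuation probability p plays the role of the discount factor.
Grim-trigger IC: 9/(1−p) ≥ 20 + 6p/(1−p) ⇒ p ≥ (20−9)/(20−6) = 11/14.

11/14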